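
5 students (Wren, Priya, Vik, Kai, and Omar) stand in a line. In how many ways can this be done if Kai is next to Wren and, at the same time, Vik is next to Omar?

24

Treat {Kai,Wren} as one block (2 orders) and {Vik,Omar} as another (2 orders).
That leaves 3 units to arrange: 2 × 2 × 3! = 4 × 6 = 24.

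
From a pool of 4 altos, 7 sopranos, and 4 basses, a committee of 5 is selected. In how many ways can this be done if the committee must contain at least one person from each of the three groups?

2044

Total 5-person selections from all 15: C(15,5) = 3003.
Subtract selections that omit an entire group: no altos → C(11,5) = 462; no sopranos → C(8,5) = 56; no basses → C(11,5) = 462.
Add back selections omitting two groups (i.e. drawn from a single group): C(4,5) + C(7,5) + C(4,5) = 21.
By inclusion–exclusion: 3003 − 980 + 21 = 2044.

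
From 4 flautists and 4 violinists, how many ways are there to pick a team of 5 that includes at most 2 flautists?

28

Split by how many flautists are chosen (0 through 2).
Sum: C(4,0)·C(4,5) + C(4,1)·C(4,4) + C(4,2)·C(4,3) = 0 + 4 + 24 = 28.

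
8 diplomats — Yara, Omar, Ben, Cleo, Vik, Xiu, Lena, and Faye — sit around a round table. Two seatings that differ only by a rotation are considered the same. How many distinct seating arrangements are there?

5040

Around a circle, 8 distinct people have 8!/8 = (7)! = 5040 rotationally distinct seatings.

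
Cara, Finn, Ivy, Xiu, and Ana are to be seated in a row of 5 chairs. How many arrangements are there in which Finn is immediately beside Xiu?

Place the 3 others and the Finn-Xiu pair as 4 objects in a line; the pair has 2 internal arrangements.
So the count is 2·(4)! = 48.

48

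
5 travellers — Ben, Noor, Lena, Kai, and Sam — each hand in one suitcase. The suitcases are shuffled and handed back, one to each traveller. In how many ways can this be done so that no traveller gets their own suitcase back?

44

This is the derangement count D_5: permutations of 5 items with no fixed point.
By inclusion–exclusion this is Σ_{j=0}^{5} (−1)^j C(5,j)·(5−j)!.
Computing: 120 − 120 + 60 − 20 + 5 − 1 = 44.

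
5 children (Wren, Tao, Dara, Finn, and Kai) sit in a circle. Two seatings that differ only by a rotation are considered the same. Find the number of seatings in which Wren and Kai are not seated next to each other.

12

All circular seatings of 5 people number (4)! = 24.
Those with Wren next to Kai: fuse the pair into one unit and seat 4 units around a circle — 2·(3)! = 12.
Subtracting, 24 − 12 = 12.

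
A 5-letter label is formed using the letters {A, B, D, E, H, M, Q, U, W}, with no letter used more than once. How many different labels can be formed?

With no repetition, fill the 5 letters in order: 9 choices, then 8, down to 5.
9 × 8 × 7 × 6 × 5 = 15120.

15120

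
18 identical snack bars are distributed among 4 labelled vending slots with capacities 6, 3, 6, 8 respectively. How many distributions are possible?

Without the upper bounds there are C(21,3) = 1330 ways to split 18 among 4 vending slots.
Subtract solutions that violate a single cap (substitute x_i' = x_i − (cap_i+1)): x_1 ≥ 7 gives C(14,3) = 364; x_2 ≥ 4 gives C(17,3) = 680; x_3 ≥ 7 gives C(14,3) = 364; x_4 ≥ 9 gives C(12,3) = 220. Together 1628.
Add back pairs where two caps are both exceeded: 120 + 35 + 10 + 120 + 56 + 10 = 351.
Subtract triples: 1 + 0 + 0 + 0 = 1.
By inclusion–exclusion the count is 1330 − 1628 + 351 − 1 = 52.

52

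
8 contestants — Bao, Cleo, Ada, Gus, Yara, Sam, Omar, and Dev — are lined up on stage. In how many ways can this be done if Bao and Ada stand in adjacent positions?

10080

Place the 6 others and the Bao-Ada pair as 7 objects in a line; the pair has 2 internal arrangements.
That gives 2 × 7! = 2 × 5040 = 10080.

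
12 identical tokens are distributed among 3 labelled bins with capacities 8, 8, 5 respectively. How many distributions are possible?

By stars and bars, unrestricted non-negative solutions to x_1+…+x_3 = 12 number C(12+2,2) = 91.
Subtract solutions that violate a single cap (substitute x_i' = x_i − (cap_i+1)): x_1 ≥ 9 gives C(5,2) = 10; x_2 ≥ 9 gives C(5,2) = 10; x_3 ≥ 6 gives C(8,2) = 28. Together 48.
No two caps can be exceeded simultaneously, so the pair terms are all 0.
By inclusion–exclusion the count is 91 − 48 + 0 = 43.

43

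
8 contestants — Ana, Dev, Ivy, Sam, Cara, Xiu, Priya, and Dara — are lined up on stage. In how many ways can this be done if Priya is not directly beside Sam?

30240

Of the 8! = 40320 arrangements, those with Priya and Sam adjacent number 2 × 7! = 10080 (treat the pair as a block with 2 internal orders).
Complementary counting: 40320 − 10080 = 30240.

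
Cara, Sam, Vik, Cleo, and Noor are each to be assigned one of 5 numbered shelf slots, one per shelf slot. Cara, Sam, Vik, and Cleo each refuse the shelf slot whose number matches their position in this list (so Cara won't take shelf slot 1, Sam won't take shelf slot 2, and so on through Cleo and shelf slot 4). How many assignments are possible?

53

Let Aᵢ (for 1 ≤ i ≤ 4) be the placements that put person i in their forbidden shelf slot. Any j of these fix j positions, leaving (5−j)! ways to fill the rest, and there are C(4,j) ways to pick which j.
By inclusion–exclusion, the number of valid placements is Σ_{j=0}^{4} (−1)^j C(4,j)·(5−j)!.
Computing: 120 − 96 + 36 − 8 + 1 = 53.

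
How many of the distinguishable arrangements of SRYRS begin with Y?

With the first slot taken by Y, it remains to arrange the other 4 letters (SRRS).
Those 4 letters have R appearing twice and S appearing twice, giving (4)!/(2!·2!) = 6.

6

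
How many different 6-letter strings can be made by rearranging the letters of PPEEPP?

15

Letter multiplicities in PPEEPP: E×2, P×4.
Dividing 6! = 720 by 4!·2! = 48 for the repeated letters gives 15.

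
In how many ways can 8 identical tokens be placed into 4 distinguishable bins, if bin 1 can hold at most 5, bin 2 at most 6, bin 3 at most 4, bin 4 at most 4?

111

Ignoring the caps, the number of non-negative solutions to x_1+…+x_4 = 8 is C(11,3) = 165.
Subtract solutions that violate a single cap (substitute x_i' = x_i − (cap_i+1)): x_1 ≥ 6 gives C(5,3) = 10; x_2 ≥ 7 gives C(4,3) = 4; x_3 ≥ 5 gives C(6,3) = 20; x_4 ≥ 5 gives C(6,3) = 20. Together 54.
No two caps can be exceeded simultaneously, so the pair terms are all 0.
By inclusion–exclusion the count is 165 − 54 + 0 = 111.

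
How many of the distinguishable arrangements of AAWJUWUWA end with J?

560

Fix J in the last position and arrange the remaining 8 letters.
Those 8 letters have A appearing 3 times, U appearing twice, and W appearing 3 times, giving (8)!/(3!·3!·2!) = 560.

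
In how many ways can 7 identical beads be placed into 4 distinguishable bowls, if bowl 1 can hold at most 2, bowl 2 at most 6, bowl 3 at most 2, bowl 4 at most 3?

35

Ignoring the caps, the number of non-negative solutions to x_1+…+x_4 = 7 is C(10,3) = 120.
Subtract solutions that violate a single cap (substitute x_i' = x_i − (cap_i+1)): x_1 ≥ 3 gives C(7,3) = 35; x_2 ≥ 7 gives C(3,3) = 1; x_3 ≥ 3 gives C(7,3) = 35; x_4 ≥ 4 gives C(6,3) = 20. Together 91.
Add back pairs where two caps are both exceeded: 0 + 4 + 1 + 0 + 0 + 1 = 6.
By inclusion–exclusion the count is 120 − 91 + 6 = 35.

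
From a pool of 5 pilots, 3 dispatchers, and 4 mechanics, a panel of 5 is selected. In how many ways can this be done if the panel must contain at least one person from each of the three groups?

Total 5-person selections from all 12: C(12,5) = 792.
Subtract selections that omit an entire group: no pilots → C(7,5) = 21; no dispatchers → C(9,5) = 126; no mechanics → C(8,5) = 56.
Add back selections omitting two groups (i.e. drawn from a single group): C(5,5) + C(3,5) + C(4,5) = 1.
By inclusion–exclusion: 792 − 203 + 1 = 590.

590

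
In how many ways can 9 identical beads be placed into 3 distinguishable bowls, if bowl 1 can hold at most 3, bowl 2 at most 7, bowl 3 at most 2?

By stars and bars, unrestricted non-negative solutions to x_1+…+x_3 = 9 number C(9+2,2) = 55.
Subtract solutions that violate a single cap (substitute x_i' = x_i − (cap_i+1)): x_1 ≥ 4 gives C(7,2) = 21; x_2 ≥ 8 gives C(3,2) = 3; x_3 ≥ 3 gives C(8,2) = 28. Together 52.
Add back pairs where two caps are both exceeded: 0 + 6 + 0 = 6.
By inclusion–exclusion the count is 55 − 52 + 6 = 9.

9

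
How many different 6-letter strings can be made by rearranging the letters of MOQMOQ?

90

The 6 letters of MOQMOQ have repeats: M appearing twice, O appearing twice, and Q appearing twice.
The number of distinct arrangements is 6!/(2!·2!·2!) = 720/8 = 90.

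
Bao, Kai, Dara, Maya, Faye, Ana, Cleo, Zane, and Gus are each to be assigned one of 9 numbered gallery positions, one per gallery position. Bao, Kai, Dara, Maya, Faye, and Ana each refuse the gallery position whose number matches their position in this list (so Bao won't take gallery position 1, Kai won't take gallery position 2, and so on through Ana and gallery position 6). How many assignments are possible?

183822

Let Aᵢ (for 1 ≤ i ≤ 6) be the placements that put person i in their forbidden gallery position. Any j of these fix j positions, leaving (9−j)! ways to fill the rest, and there are C(6,j) ways to pick which j.
By inclusion–exclusion, the number of valid placements is Σ_{j=0}^{6} (−1)^j C(6,j)·(9−j)!.
Computing: 362880 − 241920 + 75600 − 14400 + 1800 − 144 + 6 = 183822.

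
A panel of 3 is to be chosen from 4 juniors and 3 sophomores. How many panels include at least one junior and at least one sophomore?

30

Total 3-person selections from all 7: C(7,3) = 35.
Selections missing a whole group: no juniors → C(3,3) = 1; no sophomores → C(4,3) = 4.
Both groups omitted at once is impossible, so 35 − 5 = 30.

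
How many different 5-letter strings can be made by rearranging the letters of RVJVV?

The 5 letters of RVJVV have repeats: V appearing 3 times.
The number of distinct arrangements is 5!/(3!) = 120/6 = 20.

20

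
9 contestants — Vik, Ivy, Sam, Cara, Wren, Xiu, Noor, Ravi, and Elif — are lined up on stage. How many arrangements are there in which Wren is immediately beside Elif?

Treat {Wren, Elif} as a single unit. There are 8 units to order, and the pair itself can be ordered 2 ways.
So the count is 2·(8)! = 80640.

80640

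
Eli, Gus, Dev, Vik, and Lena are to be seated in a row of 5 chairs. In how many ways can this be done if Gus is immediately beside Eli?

48

Glue Gus and Eli into one block (2 internal orders), leaving 4 units to arrange in a row.
So the count is 2·(4)! = 48.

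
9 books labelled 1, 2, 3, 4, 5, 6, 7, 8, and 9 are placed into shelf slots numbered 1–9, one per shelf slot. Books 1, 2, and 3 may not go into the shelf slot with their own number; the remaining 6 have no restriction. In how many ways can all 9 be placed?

Let Aᵢ (for i ∈ {1, 2, 3}) be the placements that put book i in its forbidden shelf slot. Any j of these fix j positions, leaving (9−j)! ways to fill the rest, and there are C(3,j) ways to pick which j.
By inclusion–exclusion, the number of valid placements is Σ_{j=0}^{3} (−1)^j C(3,j)·(9−j)!.
Computing: 362880 − 120960 + 15120 − 720 = 256320.

256320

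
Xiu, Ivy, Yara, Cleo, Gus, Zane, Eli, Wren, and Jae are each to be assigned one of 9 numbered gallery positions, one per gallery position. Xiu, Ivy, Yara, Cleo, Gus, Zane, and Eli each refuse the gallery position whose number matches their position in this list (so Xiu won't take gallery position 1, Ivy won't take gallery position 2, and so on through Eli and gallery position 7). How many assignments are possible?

165016

Let Aᵢ (for 1 ≤ i ≤ 7) be the placements that put person i in their forbidden gallery position. Any j of these fix j positions, leaving (9−j)! ways to fill the rest, and there are C(7,j) ways to pick which j.
By inclusion–exclusion, the number of valid placements is Σ_{j=0}^{7} (−1)^j C(7,j)·(9−j)!.
Computing: 362880 − 282240 + 105840 − 25200 + 4200 − 504 + 42 − 2 = 165016.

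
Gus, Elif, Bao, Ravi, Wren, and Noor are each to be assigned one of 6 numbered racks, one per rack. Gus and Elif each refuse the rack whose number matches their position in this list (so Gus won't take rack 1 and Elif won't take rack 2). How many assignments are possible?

504

Let Aᵢ (for i ∈ {1, 2}) be the placements that put person i in their forbidden rack. Any j of these fix j positions, leaving (6−j)! ways to fill the rest, and there are C(2,j) ways to pick which j.
By inclusion–exclusion, the number of valid placements is Σ_{j=0}^{2} (−1)^j C(2,j)·(6−j)!.
Computing: 720 − 240 + 24 = 504.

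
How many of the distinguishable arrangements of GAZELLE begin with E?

360

With the first slot taken by E, it remains to arrange the other 6 letters (GAZLLE).
Those 6 letters have L appearing twice, giving (6)!/(2!) = 360.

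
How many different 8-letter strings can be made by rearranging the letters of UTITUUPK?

UTITUUPK has 8 letters with T appearing twice and U appearing 3 times.
Dividing 8! = 40320 by 3!·2! = 12 for the repeated letters gives 3360.

3360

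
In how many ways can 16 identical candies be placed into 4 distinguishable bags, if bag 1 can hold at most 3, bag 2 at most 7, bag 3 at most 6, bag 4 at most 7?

99

Ignoring the caps, the number of non-negative solutions to x_1+…+x_4 = 16 is C(19,3) = 969.
Subtract solutions that violate a single cap (substitute x_i' = x_i − (cap_i+1)): x_1 ≥ 4 gives C(15,3) = 455; x_2 ≥ 8 gives C(11,3) = 165; x_3 ≥ 7 gives C(12,3) = 220; x_4 ≥ 8 gives C(11,3) = 165. Together 1005.
Add back pairs where two caps are both exceeded: 35 + 56 + 35 + 4 + 1 + 4 = 135.
By inclusion–exclusion the count is 969 − 1005 + 135 = 99.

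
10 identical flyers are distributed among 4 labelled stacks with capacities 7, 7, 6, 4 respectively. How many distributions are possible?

Ignoring the caps, the number of non-negative solutions to x_1+…+x_4 = 10 is C(13,3) = 286.
Subtract solutions that violate a single cap (substitute x_i' = x_i − (cap_i+1)): x_1 ≥ 8 gives C(5,3) = 10; x_2 ≥ 8 gives C(5,3) = 10; x_3 ≥ 7 gives C(6,3) = 20; x_4 ≥ 5 gives C(8,3) = 56. Together 96.
No two caps can be exceeded simultaneously, so the pair terms are all 0.
By inclusion–exclusion the count is 286 − 96 + 0 = 190.

190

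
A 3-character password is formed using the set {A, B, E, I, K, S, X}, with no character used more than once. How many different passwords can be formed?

210

Choose and order 3 of the 7 symbols: the first character has 7 options, the next 6, then 5.
That product is 7 × 6 × 5 = 210.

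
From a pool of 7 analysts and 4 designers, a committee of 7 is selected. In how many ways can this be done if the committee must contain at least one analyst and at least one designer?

329

Total 7-person selections from all 11: C(11,7) = 330.
Subtract selections that omit an entire group: no analysts → C(4,7) = 0; no designers → C(7,7) = 1.
Both groups omitted at once is impossible, so 330 − 1 = 329.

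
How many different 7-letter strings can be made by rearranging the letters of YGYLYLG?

210

YGYLYLG has 7 letters with G appearing twice, L appearing twice, and Y appearing 3 times.
So there are 7! / (3!·2!·2!) = 210 distinguishable arrangements.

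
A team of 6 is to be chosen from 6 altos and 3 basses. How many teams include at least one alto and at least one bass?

83

Total 6-person selections from all 9: C(9,6) = 84.
Subtract selections that omit an entire group: no altos → C(3,6) = 0; no basses → C(6,6) = 1.
Both groups omitted at once is impossible, so 84 − 1 = 83.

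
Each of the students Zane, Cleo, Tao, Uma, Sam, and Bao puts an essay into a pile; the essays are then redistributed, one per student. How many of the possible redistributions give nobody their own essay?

265

This is the derangement count D_6: permutations of 6 items with no fixed point.
By inclusion–exclusion this is Σ_{j=0}^{6} (−1)^j C(6,j)·(6−j)!.
Computing: 720 − 720 + 360 − 120 + 30 − 6 + 1 = 265.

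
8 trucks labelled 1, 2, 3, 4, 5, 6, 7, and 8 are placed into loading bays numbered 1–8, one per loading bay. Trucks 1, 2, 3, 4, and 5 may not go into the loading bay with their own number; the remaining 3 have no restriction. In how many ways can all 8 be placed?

Let Aᵢ (for 1 ≤ i ≤ 5) be the placements that put truck i in its forbidden loading bay. Any j of these fix j positions, leaving (8−j)! ways to fill the rest, and there are C(5,j) ways to pick which j.
By inclusion–exclusion, the number of valid placements is Σ_{j=0}^{5} (−1)^j C(5,j)·(8−j)!.
Computing: 40320 − 25200 + 7200 − 1200 + 120 − 6 = 21234.

21234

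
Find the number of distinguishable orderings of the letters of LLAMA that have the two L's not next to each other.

There are 5!/(2!·2!) = 30 arrangements of LLAMA in total.
Arrangements with the L's together: treat LL as one letter, giving (4)!/(2!) = 12.
Hence 30 − 12 = 18.

18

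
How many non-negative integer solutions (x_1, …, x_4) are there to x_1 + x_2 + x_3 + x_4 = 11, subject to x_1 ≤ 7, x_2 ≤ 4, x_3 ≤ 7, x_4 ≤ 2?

Without the upper bounds there are C(14,3) = 364 ways to split 11 among 4 variables.
Subtract solutions that violate a single cap (substitute x_i' = x_i − (cap_i+1)): x_1 ≥ 8 gives C(6,3) = 20; x_2 ≥ 5 gives C(9,3) = 84; x_3 ≥ 8 gives C(6,3) = 20; x_4 ≥ 3 gives C(11,3) = 165. Together 289.
Add back pairs where two caps are both exceeded: 0 + 0 + 1 + 0 + 20 + 1 = 22.
By inclusion–exclusion the count is 364 − 289 + 22 = 97.

97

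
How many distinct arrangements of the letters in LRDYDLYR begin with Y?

630

Fix Y in the first position and arrange the remaining 7 letters.
Those 7 letters have D appearing twice, L appearing twice, and R appearing twice, giving (7)!/(2!·2!·2!) = 630.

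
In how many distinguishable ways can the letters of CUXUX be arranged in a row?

CUXUX has 5 letters with U appearing twice and X appearing twice.
Dividing 5! = 120 by 2!·2! = 4 for the repeated letters gives 30.

30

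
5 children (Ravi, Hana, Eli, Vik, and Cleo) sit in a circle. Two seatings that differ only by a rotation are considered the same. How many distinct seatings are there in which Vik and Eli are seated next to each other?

12

Treat {Vik, Eli} as one unit (2 internal orders) and seat the resulting 4 units around the table: (3)! circular arrangements.
So 2 × (3)! = 2 × 6 = 12.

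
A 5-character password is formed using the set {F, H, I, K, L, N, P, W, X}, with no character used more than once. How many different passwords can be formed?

Choose and order 5 of the 9 symbols: the first character has 9 options, the next 8, and so on down to 5.
9 × 8 × 7 × 6 × 5 = 15120.

15120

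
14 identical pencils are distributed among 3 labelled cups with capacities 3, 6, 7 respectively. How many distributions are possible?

Ignoring the caps, the number of non-negative solutions to x_1+…+x_3 = 14 is C(16,2) = 120.
Subtract solutions that violate a single cap (substitute x_i' = x_i − (cap_i+1)): x_1 ≥ 4 gives C(12,2) = 66; x_2 ≥ 7 gives C(9,2) = 36; x_3 ≥ 8 gives C(8,2) = 28. Together 130.
Add back pairs where two caps are both exceeded: 10 + 6 + 0 = 16.
By inclusion–exclusion the count is 120 − 130 + 16 = 6.

6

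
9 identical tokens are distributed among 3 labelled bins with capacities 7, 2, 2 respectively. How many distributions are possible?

Ignoring the caps, the number of non-negative solutions to x_1+…+x_3 = 9 is C(11,2) = 55.
Subtract solutions that violate a single cap (substitute x_i' = x_i − (cap_i+1)): x_1 ≥ 8 gives C(3,2) = 3; x_2 ≥ 3 gives C(8,2) = 28; x_3 ≥ 3 gives C(8,2) = 28. Together 59.
Add back pairs where two caps are both exceeded: 0 + 0 + 10 = 10.
By inclusion–exclusion the count is 55 − 59 + 10 = 6.

6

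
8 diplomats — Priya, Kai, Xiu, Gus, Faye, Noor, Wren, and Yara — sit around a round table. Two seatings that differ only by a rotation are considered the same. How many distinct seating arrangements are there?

5040

Seat Priya anywhere (absorbing the rotational symmetry), then permute the other 7: (7)! = 5040.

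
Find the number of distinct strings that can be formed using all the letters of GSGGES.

Letter multiplicities in GSGGES: E×1, G×3, S×2.
So there are 6! / (3!·2!) = 60 distinguishable arrangements.

60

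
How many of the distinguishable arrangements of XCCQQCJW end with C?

1260

Fix C in the last position and arrange the remaining 7 letters.
Those 7 letters have C appearing twice and Q appearing twice, giving (7)!/(2!·2!) = 1260.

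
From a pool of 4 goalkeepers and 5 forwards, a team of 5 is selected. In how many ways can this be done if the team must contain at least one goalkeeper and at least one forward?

Total 5-person selections from all 9: C(9,5) = 126.
Subtract selections that omit an entire group: no goalkeepers → C(5,5) = 1; no forwards → C(4,5) = 0.
Both groups omitted at once is impossible, so 126 − 1 = 125.

125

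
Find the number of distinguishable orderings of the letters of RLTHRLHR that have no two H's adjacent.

Total arrangements of RLTHRLHR: 8!/(3!·2!·2!) = 1680.
Arrangements with the H's together: treat HH as one letter, giving (7)!/(3!·2!) = 420.
Subtracting, 1680 − 420 = 1260 arrangements keep the H's apart.

1260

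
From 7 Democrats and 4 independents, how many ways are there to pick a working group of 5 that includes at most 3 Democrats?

Split by how many Democrats are chosen (0 through 3).
Sum: C(7,0)·C(4,5) + C(7,1)·C(4,4) + C(7,2)·C(4,3) + C(7,3)·C(4,2) = 0 + 7 + 84 + 210 = 301.

301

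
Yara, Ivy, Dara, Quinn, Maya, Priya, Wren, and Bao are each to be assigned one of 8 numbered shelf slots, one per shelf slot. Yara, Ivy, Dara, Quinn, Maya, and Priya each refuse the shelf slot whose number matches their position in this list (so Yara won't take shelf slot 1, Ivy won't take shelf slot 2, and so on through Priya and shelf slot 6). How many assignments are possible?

18806

Let Aᵢ (for 1 ≤ i ≤ 6) be the placements that put person i in their forbidden shelf slot. Any j of these fix j positions, leaving (8−j)! ways to fill the rest, and there are C(6,j) ways to pick which j.
By inclusion–exclusion, the number of valid placements is Σ_{j=0}^{6} (−1)^j C(6,j)·(8−j)!.
Computing: 40320 − 30240 + 10800 − 2400 + 360 − 36 + 2 = 18806.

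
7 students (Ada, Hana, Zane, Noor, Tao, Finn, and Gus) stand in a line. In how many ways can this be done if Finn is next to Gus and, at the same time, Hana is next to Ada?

480

Treat {Finn,Gus} as one block (2 orders) and {Hana,Ada} as another (2 orders).
That leaves 5 units to arrange: 2 × 2 × 5! = 4 × 120 = 480.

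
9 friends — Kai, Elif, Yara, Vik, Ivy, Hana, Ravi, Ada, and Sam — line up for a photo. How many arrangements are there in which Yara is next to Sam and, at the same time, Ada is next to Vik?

Treat {Yara,Sam} as one block (2 orders) and {Ada,Vik} as another (2 orders).
That leaves 7 units to arrange: 2 × 2 × 7! = 4 × 5040 = 20160.

20160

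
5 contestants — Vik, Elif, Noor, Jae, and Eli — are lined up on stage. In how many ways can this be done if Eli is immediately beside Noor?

48

Glue Eli and Noor into one block (2 internal orders), leaving 4 units to arrange in a row.
So the count is 2·(4)! = 48.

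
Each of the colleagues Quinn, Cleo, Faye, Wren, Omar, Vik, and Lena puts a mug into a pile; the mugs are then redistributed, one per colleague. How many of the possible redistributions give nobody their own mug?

1854

This is the derangement count D_7: permutations of 7 items with no fixed point.
By inclusion–exclusion this is Σ_{j=0}^{7} (−1)^j C(7,j)·(7−j)!.
Computing: 5040 − 5040 + 2520 − 840 + 210 − 42 + 7 − 1 = 1854.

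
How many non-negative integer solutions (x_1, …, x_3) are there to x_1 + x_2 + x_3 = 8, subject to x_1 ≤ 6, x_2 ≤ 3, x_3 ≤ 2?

9

Ignoring the caps, the number of non-negative solutions to x_1+…+x_3 = 8 is C(10,2) = 45.
Subtract solutions that violate a single cap (substitute x_i' = x_i − (cap_i+1)): x_1 ≥ 7 gives C(3,2) = 3; x_2 ≥ 4 gives C(6,2) = 15; x_3 ≥ 3 gives C(7,2) = 21. Together 39.
Add back pairs where two caps are both exceeded: 0 + 0 + 3 = 3.
By inclusion–exclusion the count is 45 − 39 + 3 = 9.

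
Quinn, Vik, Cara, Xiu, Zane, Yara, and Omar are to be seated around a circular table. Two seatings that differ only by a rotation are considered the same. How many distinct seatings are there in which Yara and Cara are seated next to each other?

Treat {Yara, Cara} as one unit (2 internal orders) and seat the resulting 6 units around the table: (5)! circular arrangements.
So 2 × (5)! = 2 × 120 = 240.

240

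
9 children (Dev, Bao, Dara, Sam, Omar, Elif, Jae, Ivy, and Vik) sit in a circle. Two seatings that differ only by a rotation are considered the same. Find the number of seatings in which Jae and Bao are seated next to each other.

Treat {Jae, Bao} as one unit (2 internal orders) and seat the resulting 8 units around the table: (7)! circular arrangements.
So 2 × (7)! = 2 × 5040 = 10080.

10080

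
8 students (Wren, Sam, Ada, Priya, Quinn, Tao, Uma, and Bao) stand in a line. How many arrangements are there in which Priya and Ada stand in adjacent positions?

10080

Place the 6 others and the Priya-Ada pair as 7 objects in a line; the pair has 2 internal arrangements.
So the count is 2·(7)! = 10080.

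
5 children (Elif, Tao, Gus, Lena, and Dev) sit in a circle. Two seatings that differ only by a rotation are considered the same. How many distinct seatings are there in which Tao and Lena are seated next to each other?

12

Glue Tao and Lena into a block (2 internal orders). Seating 4 units around a circle gives (3)! arrangements.
So 2 × (3)! = 2 × 6 = 12.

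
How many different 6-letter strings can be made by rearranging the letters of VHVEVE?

60

The 6 letters of VHVEVE have repeats: E appearing twice and V appearing 3 times.
So there are 6! / (3!·2!) = 60 distinguishable arrangements.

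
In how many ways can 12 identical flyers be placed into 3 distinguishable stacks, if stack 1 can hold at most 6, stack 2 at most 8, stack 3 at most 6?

Without the upper bounds there are C(14,2) = 91 ways to split 12 among 3 stacks.
Subtract solutions that violate a single cap (substitute x_i' = x_i − (cap_i+1)): x_1 ≥ 7 gives C(7,2) = 21; x_2 ≥ 9 gives C(5,2) = 10; x_3 ≥ 7 gives C(7,2) = 21. Together 52.
No two caps can be exceeded simultaneously, so the pair terms are all 0.
By inclusion–exclusion the count is 91 − 52 + 0 = 39.

39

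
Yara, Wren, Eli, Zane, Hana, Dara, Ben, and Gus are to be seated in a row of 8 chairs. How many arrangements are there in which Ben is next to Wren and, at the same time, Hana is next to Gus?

Treat {Ben,Wren} as one block (2 orders) and {Hana,Gus} as another (2 orders).
That leaves 6 units to arrange: 2 × 2 × 6! = 4 × 720 = 2880.

2880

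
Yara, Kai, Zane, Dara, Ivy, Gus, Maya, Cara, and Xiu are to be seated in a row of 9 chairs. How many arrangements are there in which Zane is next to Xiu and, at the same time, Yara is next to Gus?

Treat {Zane,Xiu} as one block (2 orders) and {Yara,Gus} as another (2 orders).
That leaves 7 units to arrange: 2 × 2 × 7! = 4 × 5040 = 20160.

20160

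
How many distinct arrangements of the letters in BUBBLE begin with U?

20

Fix U in the first position and arrange the remaining 5 letters.
Those 5 letters have B appearing 3 times, giving (5)!/(3!) = 20.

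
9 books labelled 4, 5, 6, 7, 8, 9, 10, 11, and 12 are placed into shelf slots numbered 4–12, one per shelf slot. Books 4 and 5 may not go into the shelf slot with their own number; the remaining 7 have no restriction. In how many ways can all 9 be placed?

Let Aᵢ (for i ∈ {4, 5}) be the placements that put book i in its forbidden shelf slot. Any j of these fix j positions, leaving (9−j)! ways to fill the rest, and there are C(2,j) ways to pick which j.
By inclusion–exclusion, the number of valid placements is Σ_{j=0}^{2} (−1)^j C(2,j)·(9−j)!.
Computing: 362880 − 80640 + 5040 = 287280.

287280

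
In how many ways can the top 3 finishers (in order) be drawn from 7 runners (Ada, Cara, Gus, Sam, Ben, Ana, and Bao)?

210

There are 7 choices for 1st place, 6 for 2nd, and 5 for 3rd.
That gives 7 × 6 × 5 = 210.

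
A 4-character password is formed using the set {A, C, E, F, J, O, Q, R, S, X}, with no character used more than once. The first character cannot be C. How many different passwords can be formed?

4536

The first character has 10−1 = 9 choices (anything except C).
The remaining 3 characters are filled from the other 9 symbols without repetition: 9 × 8 × 7 = 504.
Total: 9 × 504 = 4536.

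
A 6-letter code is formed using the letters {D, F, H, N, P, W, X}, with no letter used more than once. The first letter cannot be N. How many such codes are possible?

4320

The first letter has 7−1 = 6 choices (anything except N).
The remaining 5 letters are filled from the other 6 symbols without repetition: 6 × 5 × 4 × 3 × 2 = 720.
Total: 6 × 720 = 4320.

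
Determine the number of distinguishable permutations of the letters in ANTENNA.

ANTENNA has 7 letters with A appearing twice and N appearing 3 times.
Dividing 7! = 5040 by 3!·2! = 12 for the repeated letters gives 420.

420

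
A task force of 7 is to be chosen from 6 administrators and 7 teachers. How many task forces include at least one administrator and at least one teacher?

1715

With no constraint there are C(13,7) = 1716 possible selections.
Selections missing a whole group: no administrators → C(7,7) = 1; no teachers → C(6,7) = 0.
Both groups omitted at once is impossible, so 1716 − 1 = 1715.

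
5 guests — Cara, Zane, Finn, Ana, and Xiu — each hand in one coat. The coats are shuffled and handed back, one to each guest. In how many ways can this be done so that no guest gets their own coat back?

44

Let Aᵢ be the assignments in which guest i gets their own coat. We want the size of the complement of A₁∪…∪A_5.
By inclusion–exclusion this is Σ_{j=0}^{5} (−1)^j C(5,j)·(5−j)!.
Computing: 120 − 120 + 60 − 20 + 5 − 1 = 44.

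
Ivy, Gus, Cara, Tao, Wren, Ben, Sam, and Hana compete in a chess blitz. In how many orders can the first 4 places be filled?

This is an ordered selection of 4 from 8: P(8,4).
That gives 8 × 7 × 6 × 5 = 1680.

1680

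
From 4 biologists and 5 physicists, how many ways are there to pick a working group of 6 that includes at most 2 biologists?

34

Split by how many biologists are chosen (0 through 2).
Sum: C(4,0)·C(5,6) + C(4,1)·C(5,5) + C(4,2)·C(5,4) = 0 + 4 + 30 = 34.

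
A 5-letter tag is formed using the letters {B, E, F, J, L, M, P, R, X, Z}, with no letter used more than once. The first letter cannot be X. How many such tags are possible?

27216

The first letter has 10−1 = 9 choices (anything except X).
The remaining 4 letters are filled from the other 9 symbols without repetition: 9 × 8 × 7 × 6 = 3024.
Total: 9 × 3024 = 27216.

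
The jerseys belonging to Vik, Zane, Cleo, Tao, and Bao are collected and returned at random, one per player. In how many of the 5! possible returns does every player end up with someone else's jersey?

44

This is the derangement count D_5: permutations of 5 items with no fixed point.
By inclusion–exclusion this is Σ_{j=0}^{5} (−1)^j C(5,j)·(5−j)!.
Computing: 120 − 120 + 60 − 20 + 5 − 1 = 44.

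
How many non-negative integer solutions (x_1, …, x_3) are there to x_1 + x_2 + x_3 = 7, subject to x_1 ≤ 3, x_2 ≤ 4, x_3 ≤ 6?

19

By stars and bars, unrestricted non-negative solutions to x_1+…+x_3 = 7 number C(7+2,2) = 36.
Subtract solutions that violate a single cap (substitute x_i' = x_i − (cap_i+1)): x_1 ≥ 4 gives C(5,2) = 10; x_2 ≥ 5 gives C(4,2) = 6; x_3 ≥ 7 gives C(2,2) = 1. Together 17.
No two caps can be exceeded simultaneously, so the pair terms are all 0.
By inclusion–exclusion the count is 36 − 17 + 0 = 19.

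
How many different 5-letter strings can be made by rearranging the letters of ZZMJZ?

20

The 5 letters of ZZMJZ have repeats: Z appearing 3 times.
So there are 5! / (3!) = 20 distinguishable arrangements.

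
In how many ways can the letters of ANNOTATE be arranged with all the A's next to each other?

Treat the 2 copies of A as a single block. The multiset to arrange is then {AA, E, N, N, O, T, T}, 7 items in all.
That gives (7)!/(2!·2!) = 1260 arrangements.

1260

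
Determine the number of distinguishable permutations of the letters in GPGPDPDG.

The 8 letters of GPGPDPDG have repeats: D appearing twice, G appearing 3 times, and P appearing 3 times.
Dividing 8! = 40320 by 3!·3!·2! = 72 for the repeated letters gives 560.

560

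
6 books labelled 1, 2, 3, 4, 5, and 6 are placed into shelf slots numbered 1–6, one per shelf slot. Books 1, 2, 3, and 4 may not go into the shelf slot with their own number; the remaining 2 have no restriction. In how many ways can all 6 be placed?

362

Let Aᵢ (for 1 ≤ i ≤ 4) be the placements that put book i in its forbidden shelf slot. Any j of these fix j positions, leaving (6−j)! ways to fill the rest, and there are C(4,j) ways to pick which j.
By inclusion–exclusion, the number of valid placements is Σ_{j=0}^{4} (−1)^j C(4,j)·(6−j)!.
Computing: 720 − 480 + 144 − 24 + 2 = 362.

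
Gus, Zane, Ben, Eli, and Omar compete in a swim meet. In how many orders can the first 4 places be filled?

120

There are 5 choices for 1st place, 4 for 2nd, and so on down to 2 for position 4.
That gives 5 × 4 × 3 × 2 = 120.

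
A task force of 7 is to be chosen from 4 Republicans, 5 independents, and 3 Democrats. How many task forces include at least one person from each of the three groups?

With no constraint there are C(12,7) = 792 possible selections.
Selections missing a whole group: no Republicans → C(8,7) = 8; no independents → C(7,7) = 1; no Democrats → C(9,7) = 36.
Add back selections omitting two groups (i.e. drawn from a single group): C(4,7) + C(5,7) + C(3,7) = 0.
By inclusion–exclusion: 792 − 45 + 0 = 747.

747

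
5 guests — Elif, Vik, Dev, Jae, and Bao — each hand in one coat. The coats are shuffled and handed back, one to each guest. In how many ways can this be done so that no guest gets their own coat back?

44

This is the derangement count D_5: permutations of 5 items with no fixed point.
By inclusion–exclusion this is Σ_{j=0}^{5} (−1)^j C(5,j)·(5−j)!.
Computing: 120 − 120 + 60 − 20 + 5 − 1 = 44.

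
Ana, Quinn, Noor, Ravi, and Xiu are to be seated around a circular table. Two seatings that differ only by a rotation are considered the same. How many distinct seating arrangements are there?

24

Seat Ana anywhere (absorbing the rotational symmetry), then permute the other 4: (4)! = 24.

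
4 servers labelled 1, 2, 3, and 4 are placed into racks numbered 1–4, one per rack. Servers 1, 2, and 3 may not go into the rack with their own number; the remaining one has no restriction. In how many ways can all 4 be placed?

11

Let Aᵢ (for i ∈ {1, 2, 3}) be the placements that put server i in its forbidden rack. Any j of these fix j positions, leaving (4−j)! ways to fill the rest, and there are C(3,j) ways to pick which j.
By inclusion–exclusion, the number of valid placements is Σ_{j=0}^{3} (−1)^j C(3,j)·(4−j)!.
Computing: 24 − 18 + 6 − 1 = 11.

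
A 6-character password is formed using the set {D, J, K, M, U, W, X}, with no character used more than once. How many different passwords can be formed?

This is a permutation of 6 out of 7: P(7,6) = 7!/1!.
That product is 7 × 6 × 5 × 4 × 3 × 2 = 5040.

5040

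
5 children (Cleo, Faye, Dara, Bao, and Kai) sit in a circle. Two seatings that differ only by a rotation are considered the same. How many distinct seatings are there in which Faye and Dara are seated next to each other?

Treat {Faye, Dara} as one unit (2 internal orders) and seat the resulting 4 units around the table: (3)! circular arrangements.
So 2 × (3)! = 2 × 6 = 12.

12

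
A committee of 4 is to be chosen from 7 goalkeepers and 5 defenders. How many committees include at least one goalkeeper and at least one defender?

Unrestricted: C(12,4) = 495 ways to pick any 4 of the 12.
Subtract selections that omit an entire group: no goalkeepers → C(5,4) = 5; no defenders → C(7,4) = 35.
Both groups omitted at once is impossible, so 495 − 40 = 455.

455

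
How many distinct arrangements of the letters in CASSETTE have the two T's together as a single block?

Treat the 2 copies of T as a single block. The multiset to arrange is then {TT, A, C, E, E, S, S}, 7 items in all.
That gives (7)!/(2!·2!) = 1260 arrangements.

1260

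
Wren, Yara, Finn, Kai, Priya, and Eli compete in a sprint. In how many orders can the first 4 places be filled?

This is an ordered selection of 4 from 6: P(6,4).
That gives 6 × 5 × 4 × 3 = 360.

360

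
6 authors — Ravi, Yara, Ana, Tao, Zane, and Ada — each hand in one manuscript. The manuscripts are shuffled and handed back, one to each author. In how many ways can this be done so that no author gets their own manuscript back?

265

This is the derangement count D_6: permutations of 6 items with no fixed point.
By inclusion–exclusion this is Σ_{j=0}^{6} (−1)^j C(6,j)·(6−j)!.
Computing: 720 − 720 + 360 − 120 + 30 − 6 + 1 = 265.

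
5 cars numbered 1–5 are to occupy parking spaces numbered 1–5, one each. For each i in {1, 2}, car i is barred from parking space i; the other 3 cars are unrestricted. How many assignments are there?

Let Aᵢ (for i ∈ {1, 2}) be the placements that put car i in its forbidden parking space. Any j of these fix j positions, leaving (5−j)! ways to fill the rest, and there are C(2,j) ways to pick which j.
By inclusion–exclusion, the number of valid placements is Σ_{j=0}^{2} (−1)^j C(2,j)·(5−j)!.
Computing: 120 − 48 + 6 = 78.

78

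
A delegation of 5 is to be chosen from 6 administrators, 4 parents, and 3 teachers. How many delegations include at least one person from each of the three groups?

With no constraint there are C(13,5) = 1287 possible selections.
Subtract selections that omit an entire group: no administrators → C(7,5) = 21; no parents → C(9,5) = 126; no teachers → C(10,5) = 252.
Add back selections omitting two groups (i.e. drawn from a single group): C(6,5) + C(4,5) + C(3,5) = 6.
By inclusion–exclusion: 1287 − 399 + 6 = 894.

894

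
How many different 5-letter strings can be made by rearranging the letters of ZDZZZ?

Letter multiplicities in ZDZZZ: D×1, Z×4.
Dividing 5! = 120 by 4! = 24 for the repeated letters gives 5.

5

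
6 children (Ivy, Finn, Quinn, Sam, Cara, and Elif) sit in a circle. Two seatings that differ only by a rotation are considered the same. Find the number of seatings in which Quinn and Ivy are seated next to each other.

48

Treat {Quinn, Ivy} as one unit (2 internal orders) and seat the resulting 5 units around the table: (4)! circular arrangements.
So 2 × (4)! = 2 × 24 = 48.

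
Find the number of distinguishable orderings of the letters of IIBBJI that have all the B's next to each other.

20

Treat the 2 copies of B as a single block. The multiset to arrange is then {BB, I, I, I, J}, 5 items in all.
That gives (5)!/(3!) = 20 arrangements.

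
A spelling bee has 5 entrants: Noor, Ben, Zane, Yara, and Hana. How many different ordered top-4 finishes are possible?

120

There are 5 choices for 1st place, 4 for 2nd, and so on down to 2 for position 4.
That gives 5 × 4 × 3 × 2 = 120.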